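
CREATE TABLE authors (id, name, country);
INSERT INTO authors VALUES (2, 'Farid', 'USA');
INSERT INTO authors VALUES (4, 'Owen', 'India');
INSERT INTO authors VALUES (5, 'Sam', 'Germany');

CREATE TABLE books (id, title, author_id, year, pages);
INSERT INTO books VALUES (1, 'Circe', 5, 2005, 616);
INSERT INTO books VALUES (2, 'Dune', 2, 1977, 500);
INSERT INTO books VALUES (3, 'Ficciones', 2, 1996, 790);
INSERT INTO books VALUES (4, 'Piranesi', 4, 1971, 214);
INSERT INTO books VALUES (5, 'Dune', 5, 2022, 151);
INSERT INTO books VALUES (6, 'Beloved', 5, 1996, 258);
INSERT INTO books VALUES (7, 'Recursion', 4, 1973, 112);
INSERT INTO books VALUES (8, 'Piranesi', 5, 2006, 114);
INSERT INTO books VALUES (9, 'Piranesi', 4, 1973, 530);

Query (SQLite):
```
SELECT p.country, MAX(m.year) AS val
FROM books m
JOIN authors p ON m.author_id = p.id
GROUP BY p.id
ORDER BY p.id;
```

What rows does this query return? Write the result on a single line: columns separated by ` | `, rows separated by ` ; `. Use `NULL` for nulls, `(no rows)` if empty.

USA | 1996 ; India | 1973 ; Germany | 2022

Join each books row to its authors via author_id.
Group joined rows by authors.id; compute MAX(m.year) per group.
  2: ids {2, 3} → MAX(m.year)=1996
  4: ids {4, 7, 9} → MAX(m.year)=1973
  5: ids {1, 5, 6, 8} → MAX(m.year)=2022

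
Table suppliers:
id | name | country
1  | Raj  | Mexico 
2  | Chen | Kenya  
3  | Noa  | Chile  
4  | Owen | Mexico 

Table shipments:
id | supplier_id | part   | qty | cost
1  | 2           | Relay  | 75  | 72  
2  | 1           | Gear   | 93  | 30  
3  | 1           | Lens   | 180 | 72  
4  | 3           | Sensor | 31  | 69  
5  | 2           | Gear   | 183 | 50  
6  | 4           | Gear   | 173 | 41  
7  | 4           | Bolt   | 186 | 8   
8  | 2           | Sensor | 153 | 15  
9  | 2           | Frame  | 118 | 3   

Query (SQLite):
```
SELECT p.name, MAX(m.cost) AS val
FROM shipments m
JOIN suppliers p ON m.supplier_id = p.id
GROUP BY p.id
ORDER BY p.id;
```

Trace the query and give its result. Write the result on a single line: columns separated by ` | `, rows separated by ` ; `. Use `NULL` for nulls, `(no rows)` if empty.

Join each shipments row to its suppliers via supplier_id.
Group joined rows by suppliers.id; compute MAX(m.cost) per group.
  1: ids {2, 3} → MAX(m.cost)=72
  2: ids {1, 5, 8, 9} → MAX(m.cost)=72
  3: ids {4} → MAX(m.cost)=69
  4: ids {6, 7} → MAX(m.cost)=41

Raj | 72 ; Chen | 72 ; Noa | 69 ; Owen | 41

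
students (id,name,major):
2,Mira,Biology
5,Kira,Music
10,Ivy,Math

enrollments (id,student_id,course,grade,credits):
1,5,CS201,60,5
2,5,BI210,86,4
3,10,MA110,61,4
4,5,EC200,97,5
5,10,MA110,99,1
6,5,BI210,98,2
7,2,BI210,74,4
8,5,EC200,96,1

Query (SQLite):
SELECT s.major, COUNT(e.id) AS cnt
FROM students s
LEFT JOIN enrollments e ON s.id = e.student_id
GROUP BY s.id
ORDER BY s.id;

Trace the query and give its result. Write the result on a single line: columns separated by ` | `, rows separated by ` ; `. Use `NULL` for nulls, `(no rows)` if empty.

LEFT JOIN keeps every students row; unmatched ones get NULL for enrollments columns.
Group by students.id and compute COUNT(e.id). COUNT(col) of an all-NULL group is 0.
  2: ids {7} → COUNT(e.id)=1
  5: ids {1, 2, 4, 6, 8} → COUNT(e.id)=5
  10: ids {3, 5} → COUNT(e.id)=2

Biology | 1 ; Music | 5 ; Math | 2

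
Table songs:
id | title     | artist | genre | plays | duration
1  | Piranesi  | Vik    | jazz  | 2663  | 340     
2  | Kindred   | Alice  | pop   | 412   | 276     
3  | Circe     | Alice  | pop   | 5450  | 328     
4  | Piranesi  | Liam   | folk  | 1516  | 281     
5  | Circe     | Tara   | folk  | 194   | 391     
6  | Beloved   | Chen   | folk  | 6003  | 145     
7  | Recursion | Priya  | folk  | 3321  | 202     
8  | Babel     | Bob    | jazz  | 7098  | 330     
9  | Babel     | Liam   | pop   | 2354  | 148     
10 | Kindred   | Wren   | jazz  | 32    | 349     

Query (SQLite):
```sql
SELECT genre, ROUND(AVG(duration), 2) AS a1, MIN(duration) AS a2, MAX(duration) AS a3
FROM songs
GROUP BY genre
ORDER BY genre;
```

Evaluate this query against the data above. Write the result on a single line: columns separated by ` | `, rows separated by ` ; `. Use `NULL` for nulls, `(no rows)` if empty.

Group songs by genre.
Per group compute: ROUND(AVG(duration), 2), MIN(duration), MAX(duration).
  folk: ids {4, 5, 6, 7} → ROUND(AVG(duration), 2)=254.75, MIN(duration)=145, MAX(duration)=391
  jazz: ids {1, 8, 10} → ROUND(AVG(duration), 2)=339.67, MIN(duration)=330, MAX(duration)=349
  pop: ids {2, 3, 9} → ROUND(AVG(duration), 2)=250.67, MIN(duration)=148, MAX(duration)=328

folk | 254.75 | 145 | 391 ; jazz | 339.67 | 330 | 349 ; pop | 250.67 | 148 | 328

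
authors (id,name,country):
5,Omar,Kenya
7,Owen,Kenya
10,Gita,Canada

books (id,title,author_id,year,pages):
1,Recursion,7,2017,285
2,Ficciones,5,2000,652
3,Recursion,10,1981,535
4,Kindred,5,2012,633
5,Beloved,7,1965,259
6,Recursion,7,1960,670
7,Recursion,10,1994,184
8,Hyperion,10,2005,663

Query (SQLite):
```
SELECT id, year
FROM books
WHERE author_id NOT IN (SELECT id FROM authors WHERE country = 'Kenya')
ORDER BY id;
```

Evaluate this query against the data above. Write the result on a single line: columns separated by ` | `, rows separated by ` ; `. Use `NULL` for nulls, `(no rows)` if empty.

Inner query: authors.id where country = 'Kenya'.
Outer: keep books rows whose author_id is not in that set.
Inner query → {5, 7}

3 | 1981 ; 7 | 1994 ; 8 | 2005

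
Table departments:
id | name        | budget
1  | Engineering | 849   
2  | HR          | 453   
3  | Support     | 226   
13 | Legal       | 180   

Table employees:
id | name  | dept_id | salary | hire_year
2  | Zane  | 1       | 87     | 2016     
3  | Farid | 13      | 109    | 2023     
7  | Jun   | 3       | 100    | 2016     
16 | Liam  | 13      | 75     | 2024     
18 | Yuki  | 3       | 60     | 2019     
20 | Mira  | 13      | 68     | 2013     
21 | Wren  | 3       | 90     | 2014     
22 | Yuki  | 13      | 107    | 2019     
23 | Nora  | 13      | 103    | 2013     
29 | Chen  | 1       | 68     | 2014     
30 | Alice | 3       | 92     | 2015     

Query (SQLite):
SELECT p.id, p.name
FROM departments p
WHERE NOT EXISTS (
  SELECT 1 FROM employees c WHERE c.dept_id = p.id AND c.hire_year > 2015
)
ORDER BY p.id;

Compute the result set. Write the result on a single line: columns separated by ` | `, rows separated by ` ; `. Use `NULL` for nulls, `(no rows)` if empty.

2 | HR

For each departments row, check whether any employees with matching dept_id has hire_year > 2015.
Keep rows where that is false.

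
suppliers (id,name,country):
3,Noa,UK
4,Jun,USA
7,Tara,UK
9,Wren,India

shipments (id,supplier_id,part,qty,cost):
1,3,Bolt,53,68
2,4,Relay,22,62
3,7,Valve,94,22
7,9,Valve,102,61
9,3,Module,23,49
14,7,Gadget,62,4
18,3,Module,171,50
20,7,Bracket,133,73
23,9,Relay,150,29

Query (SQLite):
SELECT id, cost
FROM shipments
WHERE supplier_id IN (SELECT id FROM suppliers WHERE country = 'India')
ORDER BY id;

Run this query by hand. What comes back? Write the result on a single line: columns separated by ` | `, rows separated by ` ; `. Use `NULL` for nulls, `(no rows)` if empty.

7 | 61 ; 23 | 29

Inner query: suppliers.id where country = 'India'.
Outer: keep shipments rows whose supplier_id is in that set.
Inner query → {9}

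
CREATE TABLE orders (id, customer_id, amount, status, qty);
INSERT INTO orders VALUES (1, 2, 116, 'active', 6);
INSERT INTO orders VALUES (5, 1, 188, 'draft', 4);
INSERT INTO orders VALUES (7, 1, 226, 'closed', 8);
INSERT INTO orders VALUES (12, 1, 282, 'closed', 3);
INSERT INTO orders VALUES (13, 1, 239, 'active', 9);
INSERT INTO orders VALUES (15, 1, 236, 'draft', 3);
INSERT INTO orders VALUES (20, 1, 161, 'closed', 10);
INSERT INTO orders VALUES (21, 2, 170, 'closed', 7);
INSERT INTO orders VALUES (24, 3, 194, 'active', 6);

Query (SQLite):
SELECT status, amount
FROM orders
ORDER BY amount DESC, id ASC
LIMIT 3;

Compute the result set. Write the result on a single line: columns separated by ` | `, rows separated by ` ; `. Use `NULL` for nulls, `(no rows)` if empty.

closed | 282 ; active | 239 ; draft | 236

Sort by amount desc, tiebreak id asc: (282, id=12), (239, id=13), (236, id=15), (226, id=7), (194, id=24), (188, id=5) …. Take first 3.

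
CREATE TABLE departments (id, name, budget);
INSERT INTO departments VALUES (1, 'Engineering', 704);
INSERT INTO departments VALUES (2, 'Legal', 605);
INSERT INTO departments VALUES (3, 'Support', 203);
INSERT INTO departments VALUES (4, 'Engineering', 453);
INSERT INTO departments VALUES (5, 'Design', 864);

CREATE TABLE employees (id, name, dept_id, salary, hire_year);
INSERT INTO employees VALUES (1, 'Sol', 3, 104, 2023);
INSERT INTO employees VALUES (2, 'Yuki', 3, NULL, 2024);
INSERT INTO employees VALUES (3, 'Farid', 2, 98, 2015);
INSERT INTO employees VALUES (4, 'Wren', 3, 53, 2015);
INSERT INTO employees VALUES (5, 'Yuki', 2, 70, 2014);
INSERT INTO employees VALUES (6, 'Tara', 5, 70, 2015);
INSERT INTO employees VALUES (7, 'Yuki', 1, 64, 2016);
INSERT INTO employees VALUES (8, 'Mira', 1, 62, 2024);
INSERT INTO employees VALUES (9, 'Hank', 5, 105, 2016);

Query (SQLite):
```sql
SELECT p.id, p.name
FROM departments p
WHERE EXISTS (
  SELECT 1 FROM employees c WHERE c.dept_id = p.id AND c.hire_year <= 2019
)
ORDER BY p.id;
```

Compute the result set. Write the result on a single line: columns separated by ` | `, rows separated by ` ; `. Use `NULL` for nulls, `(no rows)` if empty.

1 | Engineering ; 2 | Legal ; 3 | Support ; 5 | Design

For each departments row, check whether any employees with matching dept_id has hire_year <= 2019.
Keep rows where that is true.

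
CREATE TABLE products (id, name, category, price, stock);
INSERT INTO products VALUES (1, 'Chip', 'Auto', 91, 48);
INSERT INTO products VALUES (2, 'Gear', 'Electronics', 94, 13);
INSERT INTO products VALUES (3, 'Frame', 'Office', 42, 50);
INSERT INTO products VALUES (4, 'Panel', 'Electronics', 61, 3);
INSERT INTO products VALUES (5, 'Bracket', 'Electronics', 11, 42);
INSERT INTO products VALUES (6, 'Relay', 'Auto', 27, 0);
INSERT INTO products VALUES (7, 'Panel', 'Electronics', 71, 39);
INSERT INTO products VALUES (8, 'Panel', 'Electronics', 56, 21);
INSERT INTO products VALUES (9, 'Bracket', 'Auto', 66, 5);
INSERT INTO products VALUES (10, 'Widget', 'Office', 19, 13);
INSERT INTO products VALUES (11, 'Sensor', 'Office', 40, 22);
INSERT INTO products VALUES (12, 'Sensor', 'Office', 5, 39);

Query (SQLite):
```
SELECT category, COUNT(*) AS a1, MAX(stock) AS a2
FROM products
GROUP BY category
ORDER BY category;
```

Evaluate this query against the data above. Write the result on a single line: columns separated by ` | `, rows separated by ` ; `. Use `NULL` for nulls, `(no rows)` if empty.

Group products by category.
Per group compute: COUNT(*), MAX(stock).
  Auto: ids {1, 6, 9} → COUNT(*)=3, MAX(stock)=48
  Electronics: ids {2, 4, 5, 7, 8} → COUNT(*)=5, MAX(stock)=42
  Office: ids {3, 10, 11, 12} → COUNT(*)=4, MAX(stock)=50

Auto | 3 | 48 ; Electronics | 5 | 42 ; Office | 4 | 50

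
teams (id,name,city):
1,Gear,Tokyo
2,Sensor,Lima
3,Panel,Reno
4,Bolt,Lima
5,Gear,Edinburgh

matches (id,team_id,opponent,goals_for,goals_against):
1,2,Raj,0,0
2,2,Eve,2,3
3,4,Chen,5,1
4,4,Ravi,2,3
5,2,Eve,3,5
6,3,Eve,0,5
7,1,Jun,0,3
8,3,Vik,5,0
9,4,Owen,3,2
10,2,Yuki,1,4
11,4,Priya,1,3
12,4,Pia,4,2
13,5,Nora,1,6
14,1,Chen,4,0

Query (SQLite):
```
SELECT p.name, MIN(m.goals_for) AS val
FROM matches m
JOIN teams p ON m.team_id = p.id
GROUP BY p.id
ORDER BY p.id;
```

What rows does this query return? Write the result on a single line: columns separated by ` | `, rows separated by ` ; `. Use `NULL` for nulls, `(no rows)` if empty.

Gear | 0 ; Sensor | 0 ; Panel | 0 ; Bolt | 1 ; Gear | 1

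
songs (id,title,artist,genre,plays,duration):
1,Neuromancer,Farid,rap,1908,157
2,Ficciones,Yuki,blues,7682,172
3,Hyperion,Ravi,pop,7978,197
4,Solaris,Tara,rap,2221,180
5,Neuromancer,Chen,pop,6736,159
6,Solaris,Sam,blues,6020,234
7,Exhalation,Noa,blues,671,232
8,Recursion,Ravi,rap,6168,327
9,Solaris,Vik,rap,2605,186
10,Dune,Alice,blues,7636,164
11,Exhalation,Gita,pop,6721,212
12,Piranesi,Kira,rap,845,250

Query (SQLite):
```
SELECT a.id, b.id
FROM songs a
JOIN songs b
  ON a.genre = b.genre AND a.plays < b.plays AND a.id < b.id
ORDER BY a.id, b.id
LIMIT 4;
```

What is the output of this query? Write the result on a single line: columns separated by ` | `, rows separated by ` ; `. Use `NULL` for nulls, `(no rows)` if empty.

1 | 4 ; 1 | 8 ; 1 | 9 ; 4 | 8

Pairs (a,b) with same genre, a.plays < b.plays, a.id < b.id.
genre groups: blues:{2,6,7,10} pop:{3,5,11} rap:{1,4,8,9,12}
Ordered by (a.id, b.id); first 4.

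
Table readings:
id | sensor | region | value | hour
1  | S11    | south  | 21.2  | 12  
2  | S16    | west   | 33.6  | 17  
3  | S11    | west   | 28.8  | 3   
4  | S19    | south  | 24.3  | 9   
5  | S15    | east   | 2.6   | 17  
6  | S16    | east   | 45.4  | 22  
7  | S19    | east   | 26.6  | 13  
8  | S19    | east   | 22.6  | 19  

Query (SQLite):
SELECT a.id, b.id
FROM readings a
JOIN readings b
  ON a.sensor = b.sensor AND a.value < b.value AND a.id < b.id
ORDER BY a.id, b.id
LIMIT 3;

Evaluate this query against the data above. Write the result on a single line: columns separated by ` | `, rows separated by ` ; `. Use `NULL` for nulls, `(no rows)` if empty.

Pairs (a,b) with same sensor, a.value < b.value, a.id < b.id.
sensor groups: S11:{1,3} S15:{5} S16:{2,6} S19:{4,7,8}
Ordered by (a.id, b.id); first 3.

1 | 3 ; 2 | 6 ; 4 | 7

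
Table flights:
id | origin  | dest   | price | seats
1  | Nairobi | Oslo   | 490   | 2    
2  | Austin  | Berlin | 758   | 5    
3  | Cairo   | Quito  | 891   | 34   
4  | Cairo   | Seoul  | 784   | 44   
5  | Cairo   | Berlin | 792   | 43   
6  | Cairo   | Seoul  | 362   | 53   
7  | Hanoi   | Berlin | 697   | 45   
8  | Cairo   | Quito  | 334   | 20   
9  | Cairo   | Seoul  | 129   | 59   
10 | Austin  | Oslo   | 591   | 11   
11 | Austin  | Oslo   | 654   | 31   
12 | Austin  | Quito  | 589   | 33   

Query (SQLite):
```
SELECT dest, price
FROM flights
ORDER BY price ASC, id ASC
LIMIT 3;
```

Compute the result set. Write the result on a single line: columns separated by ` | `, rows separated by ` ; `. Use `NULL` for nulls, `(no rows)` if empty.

Seoul | 129 ; Quito | 334 ; Seoul | 362

Sort by price asc, tiebreak id asc: (129, id=9), (334, id=8), (362, id=6), (490, id=1), (589, id=12), (591, id=10) …. Take first 3.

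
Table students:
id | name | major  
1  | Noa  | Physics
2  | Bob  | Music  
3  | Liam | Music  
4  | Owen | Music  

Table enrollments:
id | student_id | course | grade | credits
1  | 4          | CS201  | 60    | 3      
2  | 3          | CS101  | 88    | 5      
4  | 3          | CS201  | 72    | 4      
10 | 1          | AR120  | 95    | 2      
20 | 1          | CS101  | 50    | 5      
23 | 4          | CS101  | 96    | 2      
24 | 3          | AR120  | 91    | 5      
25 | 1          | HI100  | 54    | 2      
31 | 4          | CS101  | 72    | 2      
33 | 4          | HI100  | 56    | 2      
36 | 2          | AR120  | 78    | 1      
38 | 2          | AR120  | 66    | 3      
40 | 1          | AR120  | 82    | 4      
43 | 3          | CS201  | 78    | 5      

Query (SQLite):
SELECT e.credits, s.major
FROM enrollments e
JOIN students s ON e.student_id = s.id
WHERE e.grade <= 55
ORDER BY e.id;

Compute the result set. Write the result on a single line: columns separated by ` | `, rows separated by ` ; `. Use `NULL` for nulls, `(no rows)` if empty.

Each enrollments row matches the students row where student_id = students.id.
Then keep rows with e.grade <= 55.

5 | Physics ; 2 | Physics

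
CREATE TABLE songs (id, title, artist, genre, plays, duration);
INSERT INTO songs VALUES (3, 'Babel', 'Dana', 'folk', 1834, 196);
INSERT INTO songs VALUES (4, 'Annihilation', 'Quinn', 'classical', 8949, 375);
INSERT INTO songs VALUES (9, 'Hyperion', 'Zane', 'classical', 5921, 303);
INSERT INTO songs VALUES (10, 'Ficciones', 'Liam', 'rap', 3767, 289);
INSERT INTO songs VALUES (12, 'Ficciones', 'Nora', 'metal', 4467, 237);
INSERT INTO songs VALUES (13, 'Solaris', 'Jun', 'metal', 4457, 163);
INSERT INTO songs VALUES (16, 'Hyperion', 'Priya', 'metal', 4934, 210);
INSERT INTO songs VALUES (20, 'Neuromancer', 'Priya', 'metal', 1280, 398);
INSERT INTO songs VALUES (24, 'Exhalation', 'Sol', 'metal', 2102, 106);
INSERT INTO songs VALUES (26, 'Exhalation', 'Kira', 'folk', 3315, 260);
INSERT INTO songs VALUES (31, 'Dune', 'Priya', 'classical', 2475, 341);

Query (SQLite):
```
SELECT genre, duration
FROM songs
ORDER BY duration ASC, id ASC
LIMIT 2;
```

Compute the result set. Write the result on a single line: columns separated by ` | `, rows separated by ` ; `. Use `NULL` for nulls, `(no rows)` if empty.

metal | 106 ; metal | 163

Sort by duration asc, tiebreak id asc: (106, id=24), (163, id=13), (196, id=3), (210, id=16), (237, id=12) …. Take first 2.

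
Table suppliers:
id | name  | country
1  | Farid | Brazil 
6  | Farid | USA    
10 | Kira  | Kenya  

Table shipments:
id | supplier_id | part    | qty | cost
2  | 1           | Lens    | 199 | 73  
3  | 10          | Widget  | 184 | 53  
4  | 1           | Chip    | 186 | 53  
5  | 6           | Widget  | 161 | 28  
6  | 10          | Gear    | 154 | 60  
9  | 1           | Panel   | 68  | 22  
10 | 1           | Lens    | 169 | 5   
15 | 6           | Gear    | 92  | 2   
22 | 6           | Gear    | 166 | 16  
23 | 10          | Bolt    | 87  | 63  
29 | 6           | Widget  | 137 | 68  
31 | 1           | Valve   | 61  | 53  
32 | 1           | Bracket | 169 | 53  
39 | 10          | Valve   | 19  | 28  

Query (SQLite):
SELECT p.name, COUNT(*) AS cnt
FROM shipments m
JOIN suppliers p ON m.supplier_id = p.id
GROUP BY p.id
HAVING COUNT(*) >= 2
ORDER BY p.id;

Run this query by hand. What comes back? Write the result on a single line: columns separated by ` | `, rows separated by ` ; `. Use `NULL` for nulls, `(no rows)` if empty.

Join each shipments row to its suppliers via supplier_id.
Group joined rows by suppliers.id; compute COUNT(*) per group.
HAVING: keep groups with count ≥ 2.
  1: ids {2, 4, 9, 10, 31, 32} → COUNT(*)=6
  6: ids {5, 15, 22, 29} → COUNT(*)=4
  10: ids {3, 6, 23, 39} → COUNT(*)=4

Farid | 6 ; Farid | 4 ; Kira | 4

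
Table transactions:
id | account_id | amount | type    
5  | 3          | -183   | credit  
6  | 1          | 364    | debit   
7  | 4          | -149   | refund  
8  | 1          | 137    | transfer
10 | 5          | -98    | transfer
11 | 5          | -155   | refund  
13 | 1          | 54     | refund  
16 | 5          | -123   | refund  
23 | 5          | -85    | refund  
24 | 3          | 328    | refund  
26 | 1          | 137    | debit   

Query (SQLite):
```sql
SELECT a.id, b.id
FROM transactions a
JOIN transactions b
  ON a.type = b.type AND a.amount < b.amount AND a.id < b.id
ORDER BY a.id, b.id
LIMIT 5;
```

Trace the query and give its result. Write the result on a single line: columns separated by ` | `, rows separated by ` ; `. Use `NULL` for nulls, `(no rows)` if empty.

7 | 13 ; 7 | 16 ; 7 | 23 ; 7 | 24 ; 11 | 13

Pairs (a,b) with same type, a.amount < b.amount, a.id < b.id.
type groups: credit:{5} debit:{6,26} refund:{7,11,13,16,23,24} transfer:{8,10}
Ordered by (a.id, b.id); first 5.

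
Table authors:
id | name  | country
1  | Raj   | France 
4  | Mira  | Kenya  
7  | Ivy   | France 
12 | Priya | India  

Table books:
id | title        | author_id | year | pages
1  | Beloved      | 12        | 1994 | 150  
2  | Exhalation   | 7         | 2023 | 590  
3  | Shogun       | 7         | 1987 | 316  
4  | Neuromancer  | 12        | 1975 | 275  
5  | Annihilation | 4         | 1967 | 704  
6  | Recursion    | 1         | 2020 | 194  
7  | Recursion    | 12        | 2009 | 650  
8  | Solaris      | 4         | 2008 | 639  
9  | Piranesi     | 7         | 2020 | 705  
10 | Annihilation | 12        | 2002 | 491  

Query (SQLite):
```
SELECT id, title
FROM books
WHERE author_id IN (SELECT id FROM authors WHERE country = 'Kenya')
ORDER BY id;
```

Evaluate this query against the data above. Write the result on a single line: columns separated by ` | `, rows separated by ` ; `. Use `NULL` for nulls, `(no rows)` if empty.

Inner query: authors.id where country = 'Kenya'.
Outer: keep books rows whose author_id is in that set.
Inner query → {4}

5 | Annihilation ; 8 | Solaris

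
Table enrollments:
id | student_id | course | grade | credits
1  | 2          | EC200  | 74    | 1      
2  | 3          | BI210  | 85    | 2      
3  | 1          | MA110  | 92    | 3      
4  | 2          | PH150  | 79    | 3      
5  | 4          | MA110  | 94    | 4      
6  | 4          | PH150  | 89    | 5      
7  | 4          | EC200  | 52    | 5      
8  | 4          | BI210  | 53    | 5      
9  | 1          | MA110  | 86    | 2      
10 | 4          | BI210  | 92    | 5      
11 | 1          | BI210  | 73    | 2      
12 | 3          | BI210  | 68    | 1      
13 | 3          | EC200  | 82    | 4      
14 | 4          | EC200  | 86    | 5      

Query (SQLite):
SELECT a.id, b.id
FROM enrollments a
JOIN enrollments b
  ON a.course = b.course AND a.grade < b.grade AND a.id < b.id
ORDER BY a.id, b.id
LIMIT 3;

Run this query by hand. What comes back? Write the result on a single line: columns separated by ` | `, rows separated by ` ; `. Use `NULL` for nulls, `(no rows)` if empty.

Pairs (a,b) with same course, a.grade < b.grade, a.id < b.id.
course groups: BI210:{2,8,10,11,12} EC200:{1,7,13,14} MA110:{3,5,9} PH150:{4,6}
Ordered by (a.id, b.id); first 3.

1 | 13 ; 1 | 14 ; 2 | 10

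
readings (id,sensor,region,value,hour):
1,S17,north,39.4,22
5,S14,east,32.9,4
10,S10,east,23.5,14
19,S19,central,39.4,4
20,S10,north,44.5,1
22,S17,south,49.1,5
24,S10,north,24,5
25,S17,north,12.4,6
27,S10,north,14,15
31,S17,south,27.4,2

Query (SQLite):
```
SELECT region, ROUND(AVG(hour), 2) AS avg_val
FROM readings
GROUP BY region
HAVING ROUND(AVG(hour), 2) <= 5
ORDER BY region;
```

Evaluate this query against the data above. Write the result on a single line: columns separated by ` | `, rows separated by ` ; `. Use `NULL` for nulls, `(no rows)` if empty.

Partition readings by region; compute ROUND(AVG(hour), 2) within each group.
HAVING: keep groups where ROUND(AVG(hour), 2) <= 5.
  central: ids {19} → ROUND(AVG(hour), 2)=4
  east: ids {5, 10} → ROUND(AVG(hour), 2)=9
  north: ids {1, 20, 24, 25, 27} → ROUND(AVG(hour), 2)=9.8
  south: ids {22, 31} → ROUND(AVG(hour), 2)=3.5

central | 4 ; south | 3.5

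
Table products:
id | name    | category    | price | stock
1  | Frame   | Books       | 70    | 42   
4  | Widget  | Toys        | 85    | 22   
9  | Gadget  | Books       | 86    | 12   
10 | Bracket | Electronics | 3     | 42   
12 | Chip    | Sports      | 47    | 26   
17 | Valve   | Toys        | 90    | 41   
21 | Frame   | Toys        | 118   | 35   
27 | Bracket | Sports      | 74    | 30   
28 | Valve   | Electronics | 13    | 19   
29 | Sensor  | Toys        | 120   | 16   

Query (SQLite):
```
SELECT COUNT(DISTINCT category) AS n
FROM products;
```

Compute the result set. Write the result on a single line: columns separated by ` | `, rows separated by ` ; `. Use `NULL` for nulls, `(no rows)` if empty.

Count distinct non-NULL category values.

4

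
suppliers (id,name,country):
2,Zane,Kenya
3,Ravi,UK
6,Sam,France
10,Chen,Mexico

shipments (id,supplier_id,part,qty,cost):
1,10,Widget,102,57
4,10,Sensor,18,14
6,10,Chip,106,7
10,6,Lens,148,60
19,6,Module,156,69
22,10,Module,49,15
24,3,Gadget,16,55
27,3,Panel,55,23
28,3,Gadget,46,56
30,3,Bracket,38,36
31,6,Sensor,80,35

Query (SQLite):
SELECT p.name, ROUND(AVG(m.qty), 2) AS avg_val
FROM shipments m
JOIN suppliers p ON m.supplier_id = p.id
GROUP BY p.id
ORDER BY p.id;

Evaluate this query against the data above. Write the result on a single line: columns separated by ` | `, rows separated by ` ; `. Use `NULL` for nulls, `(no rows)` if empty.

Join each shipments row to its suppliers via supplier_id.
Group joined rows by suppliers.id; compute ROUND(AVG(m.qty), 2) per group.
  3: ids {24, 27, 28, 30} → ROUND(AVG(m.qty), 2)=38.75
  6: ids {10, 19, 31} → ROUND(AVG(m.qty), 2)=128
  10: ids {1, 4, 6, 22} → ROUND(AVG(m.qty), 2)=68.75

Ravi | 38.75 ; Sam | 128 ; Chen | 68.75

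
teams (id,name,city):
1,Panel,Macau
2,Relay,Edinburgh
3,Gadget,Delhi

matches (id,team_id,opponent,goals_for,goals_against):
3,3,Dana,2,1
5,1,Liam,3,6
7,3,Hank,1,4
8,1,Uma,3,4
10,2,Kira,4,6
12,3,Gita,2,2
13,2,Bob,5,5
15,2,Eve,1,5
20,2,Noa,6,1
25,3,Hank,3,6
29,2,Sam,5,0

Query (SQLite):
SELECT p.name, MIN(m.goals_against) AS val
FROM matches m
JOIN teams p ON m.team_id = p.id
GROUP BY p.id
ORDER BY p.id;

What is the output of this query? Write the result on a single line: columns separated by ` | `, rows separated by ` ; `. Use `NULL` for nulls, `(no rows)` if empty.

Panel | 4 ; Relay | 0 ; Gadget | 1

Join each matches row to its teams via team_id.
Group joined rows by teams.id; compute MIN(m.goals_against) per group.
  1: ids {5, 8} → MIN(m.goals_against)=4
  2: ids {10, 13, 15, 20, 29} → MIN(m.goals_against)=0
  3: ids {3, 7, 12, 25} → MIN(m.goals_against)=1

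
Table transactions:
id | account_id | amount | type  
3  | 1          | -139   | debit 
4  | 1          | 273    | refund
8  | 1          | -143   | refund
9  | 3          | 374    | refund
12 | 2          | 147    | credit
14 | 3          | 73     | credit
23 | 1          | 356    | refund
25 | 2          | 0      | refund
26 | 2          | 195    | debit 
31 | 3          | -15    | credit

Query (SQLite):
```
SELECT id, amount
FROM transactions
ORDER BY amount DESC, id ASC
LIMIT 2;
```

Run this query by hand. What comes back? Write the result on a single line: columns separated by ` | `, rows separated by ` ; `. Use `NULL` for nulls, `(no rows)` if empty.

9 | 374 ; 23 | 356

Sort by amount desc, tiebreak id asc: (374, id=9), (356, id=23), (273, id=4), (195, id=26), (147, id=12) …. Take first 2.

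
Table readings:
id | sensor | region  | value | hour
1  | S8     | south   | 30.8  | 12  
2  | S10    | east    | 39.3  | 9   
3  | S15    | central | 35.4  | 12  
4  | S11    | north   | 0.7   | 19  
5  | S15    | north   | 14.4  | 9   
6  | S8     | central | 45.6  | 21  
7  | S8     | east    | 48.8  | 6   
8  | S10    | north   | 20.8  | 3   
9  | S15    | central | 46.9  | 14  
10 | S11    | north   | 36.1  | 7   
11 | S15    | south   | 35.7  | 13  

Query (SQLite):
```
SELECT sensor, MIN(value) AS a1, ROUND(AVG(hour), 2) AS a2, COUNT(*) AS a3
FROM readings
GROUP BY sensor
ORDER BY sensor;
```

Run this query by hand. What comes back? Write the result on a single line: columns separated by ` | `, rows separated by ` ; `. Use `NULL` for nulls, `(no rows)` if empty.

S10 | 20.8 | 6 | 2 ; S11 | 0.7 | 13 | 2 ; S15 | 14.4 | 12 | 4 ; S8 | 30.8 | 13 | 3

Group readings by sensor.
Per group compute: MIN(value), ROUND(AVG(hour), 2), COUNT(*).
  S10: ids {2, 8} → MIN(value)=20.8, ROUND(AVG(hour), 2)=6, COUNT(*)=2
  S11: ids {4, 10} → MIN(value)=0.7, ROUND(AVG(hour), 2)=13, COUNT(*)=2
  S15: ids {3, 5, 9, 11} → MIN(value)=14.4, ROUND(AVG(hour), 2)=12, COUNT(*)=4
  S8: ids {1, 6, 7} → MIN(value)=30.8, ROUND(AVG(hour), 2)=13, COUNT(*)=3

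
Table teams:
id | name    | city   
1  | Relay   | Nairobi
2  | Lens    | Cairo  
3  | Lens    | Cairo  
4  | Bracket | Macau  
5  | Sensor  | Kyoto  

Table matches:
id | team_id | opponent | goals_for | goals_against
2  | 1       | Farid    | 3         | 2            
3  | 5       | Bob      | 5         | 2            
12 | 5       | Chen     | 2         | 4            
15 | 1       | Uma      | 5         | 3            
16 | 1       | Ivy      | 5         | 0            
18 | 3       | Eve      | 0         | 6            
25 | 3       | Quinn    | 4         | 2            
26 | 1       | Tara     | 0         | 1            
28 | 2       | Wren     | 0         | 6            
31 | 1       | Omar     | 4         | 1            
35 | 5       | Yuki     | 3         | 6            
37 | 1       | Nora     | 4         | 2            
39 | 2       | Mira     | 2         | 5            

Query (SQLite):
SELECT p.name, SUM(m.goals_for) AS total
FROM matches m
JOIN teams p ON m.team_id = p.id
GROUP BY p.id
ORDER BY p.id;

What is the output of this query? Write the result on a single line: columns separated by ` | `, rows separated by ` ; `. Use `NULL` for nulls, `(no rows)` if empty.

Join each matches row to its teams via team_id.
Group joined rows by teams.id; compute SUM(m.goals_for) per group.
  1: ids {2, 15, 16, 26, 31, 37} → SUM(m.goals_for)=21
  2: ids {28, 39} → SUM(m.goals_for)=2
  3: ids {18, 25} → SUM(m.goals_for)=4
  5: ids {3, 12, 35} → SUM(m.goals_for)=10

Relay | 21 ; Lens | 2 ; Lens | 4 ; Sensor | 10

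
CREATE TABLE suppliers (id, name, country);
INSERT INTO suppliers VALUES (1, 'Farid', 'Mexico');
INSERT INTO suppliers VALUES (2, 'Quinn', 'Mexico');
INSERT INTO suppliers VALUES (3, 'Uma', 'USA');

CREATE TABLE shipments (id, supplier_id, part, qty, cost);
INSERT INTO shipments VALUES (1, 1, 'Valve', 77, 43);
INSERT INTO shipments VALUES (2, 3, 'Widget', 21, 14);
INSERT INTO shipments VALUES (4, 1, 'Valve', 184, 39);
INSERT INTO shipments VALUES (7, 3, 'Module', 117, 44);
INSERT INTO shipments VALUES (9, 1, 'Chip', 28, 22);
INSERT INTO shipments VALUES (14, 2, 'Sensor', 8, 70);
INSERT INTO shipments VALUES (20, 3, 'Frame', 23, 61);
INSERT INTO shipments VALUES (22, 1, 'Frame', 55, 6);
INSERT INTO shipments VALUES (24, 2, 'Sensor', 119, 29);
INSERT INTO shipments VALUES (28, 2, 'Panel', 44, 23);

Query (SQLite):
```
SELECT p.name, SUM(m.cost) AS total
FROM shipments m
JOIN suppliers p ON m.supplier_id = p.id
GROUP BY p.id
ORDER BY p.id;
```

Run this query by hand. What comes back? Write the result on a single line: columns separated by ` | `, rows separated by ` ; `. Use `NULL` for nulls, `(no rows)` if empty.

Farid | 110 ; Quinn | 122 ; Uma | 119

Join each shipments row to its suppliers via supplier_id.
Group joined rows by suppliers.id; compute SUM(m.cost) per group.
  1: ids {1, 4, 9, 22} → SUM(m.cost)=110
  2: ids {14, 24, 28} → SUM(m.cost)=122
  3: ids {2, 7, 20} → SUM(m.cost)=119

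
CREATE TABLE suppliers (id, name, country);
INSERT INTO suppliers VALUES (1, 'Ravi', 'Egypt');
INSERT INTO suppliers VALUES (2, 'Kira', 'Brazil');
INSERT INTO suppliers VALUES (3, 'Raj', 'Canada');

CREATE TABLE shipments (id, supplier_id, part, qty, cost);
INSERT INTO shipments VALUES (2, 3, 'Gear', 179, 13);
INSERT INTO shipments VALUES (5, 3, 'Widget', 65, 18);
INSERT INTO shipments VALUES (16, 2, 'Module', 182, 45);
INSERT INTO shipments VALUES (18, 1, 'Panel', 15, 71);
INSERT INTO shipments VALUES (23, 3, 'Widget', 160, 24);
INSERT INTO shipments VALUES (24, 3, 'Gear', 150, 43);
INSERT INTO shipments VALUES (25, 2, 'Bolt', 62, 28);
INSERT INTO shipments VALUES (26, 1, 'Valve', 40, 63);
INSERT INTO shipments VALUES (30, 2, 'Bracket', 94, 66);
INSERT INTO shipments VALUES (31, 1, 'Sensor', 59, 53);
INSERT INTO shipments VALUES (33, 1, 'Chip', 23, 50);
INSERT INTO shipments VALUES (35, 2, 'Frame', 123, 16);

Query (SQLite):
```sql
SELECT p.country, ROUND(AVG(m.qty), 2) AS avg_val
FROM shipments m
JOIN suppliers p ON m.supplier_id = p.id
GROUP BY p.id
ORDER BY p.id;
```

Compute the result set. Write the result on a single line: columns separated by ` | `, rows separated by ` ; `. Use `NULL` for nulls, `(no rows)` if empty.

Join each shipments row to its suppliers via supplier_id.
Group joined rows by suppliers.id; compute ROUND(AVG(m.qty), 2) per group.
  1: ids {18, 26, 31, 33} → ROUND(AVG(m.qty), 2)=34.25
  2: ids {16, 25, 30, 35} → ROUND(AVG(m.qty), 2)=115.25
  3: ids {2, 5, 23, 24} → ROUND(AVG(m.qty), 2)=138.5

Egypt | 34.25 ; Brazil | 115.25 ; Canada | 138.5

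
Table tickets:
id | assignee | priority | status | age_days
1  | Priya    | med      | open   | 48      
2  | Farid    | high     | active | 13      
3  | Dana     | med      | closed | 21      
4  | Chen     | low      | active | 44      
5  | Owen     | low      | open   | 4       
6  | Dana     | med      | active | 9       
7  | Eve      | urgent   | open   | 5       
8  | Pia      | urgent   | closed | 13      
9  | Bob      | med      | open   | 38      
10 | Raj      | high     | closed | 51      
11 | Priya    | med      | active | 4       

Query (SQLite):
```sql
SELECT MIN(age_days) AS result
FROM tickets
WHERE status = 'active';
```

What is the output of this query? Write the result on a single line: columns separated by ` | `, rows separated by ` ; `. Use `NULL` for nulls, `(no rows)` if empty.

4

Rows where status='active' → age_days values: [13, 44, 9, 4].
MIN of non-NULL values = 4.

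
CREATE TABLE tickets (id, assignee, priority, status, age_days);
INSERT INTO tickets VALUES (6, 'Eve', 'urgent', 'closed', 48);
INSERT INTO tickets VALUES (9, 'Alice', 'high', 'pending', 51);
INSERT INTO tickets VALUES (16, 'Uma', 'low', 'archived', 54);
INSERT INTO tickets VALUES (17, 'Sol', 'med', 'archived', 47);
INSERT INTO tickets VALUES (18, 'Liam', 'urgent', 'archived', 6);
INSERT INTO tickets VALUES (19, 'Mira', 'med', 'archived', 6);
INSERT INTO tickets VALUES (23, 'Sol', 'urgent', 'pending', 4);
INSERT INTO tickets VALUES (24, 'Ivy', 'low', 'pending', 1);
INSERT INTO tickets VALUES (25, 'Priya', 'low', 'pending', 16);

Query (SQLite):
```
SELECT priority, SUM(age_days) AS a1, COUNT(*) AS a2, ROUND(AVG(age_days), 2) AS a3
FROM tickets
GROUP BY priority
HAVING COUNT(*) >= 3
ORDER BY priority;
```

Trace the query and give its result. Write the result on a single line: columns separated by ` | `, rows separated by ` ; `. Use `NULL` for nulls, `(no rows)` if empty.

Group tickets by priority.
Per group compute: SUM(age_days), COUNT(*), ROUND(AVG(age_days), 2).
HAVING: drop groups with fewer than 3 rows.
  high: ids {9} → SUM(age_days)=51, COUNT(*)=1, ROUND(AVG(age_days), 2)=51
  low: ids {16, 24, 25} → SUM(age_days)=71, COUNT(*)=3, ROUND(AVG(age_days), 2)=23.67
  med: ids {17, 19} → SUM(age_days)=53, COUNT(*)=2, ROUND(AVG(age_days), 2)=26.5
  urgent: ids {6, 18, 23} → SUM(age_days)=58, COUNT(*)=3, ROUND(AVG(age_days), 2)=19.33

low | 71 | 3 | 23.67 ; urgent | 58 | 3 | 19.33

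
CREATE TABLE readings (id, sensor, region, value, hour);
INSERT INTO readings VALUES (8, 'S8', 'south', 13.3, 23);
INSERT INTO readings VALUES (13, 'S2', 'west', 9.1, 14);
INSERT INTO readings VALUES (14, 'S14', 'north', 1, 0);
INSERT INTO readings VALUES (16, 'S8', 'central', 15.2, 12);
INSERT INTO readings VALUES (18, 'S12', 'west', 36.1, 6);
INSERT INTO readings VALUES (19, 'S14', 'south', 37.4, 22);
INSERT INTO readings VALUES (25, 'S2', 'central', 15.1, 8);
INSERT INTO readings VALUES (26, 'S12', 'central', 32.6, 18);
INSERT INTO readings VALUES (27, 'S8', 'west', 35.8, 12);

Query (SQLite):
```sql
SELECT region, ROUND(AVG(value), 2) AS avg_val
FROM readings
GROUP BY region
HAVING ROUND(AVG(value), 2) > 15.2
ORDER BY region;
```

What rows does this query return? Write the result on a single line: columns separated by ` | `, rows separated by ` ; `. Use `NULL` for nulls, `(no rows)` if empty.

central | 20.97 ; south | 25.35 ; west | 27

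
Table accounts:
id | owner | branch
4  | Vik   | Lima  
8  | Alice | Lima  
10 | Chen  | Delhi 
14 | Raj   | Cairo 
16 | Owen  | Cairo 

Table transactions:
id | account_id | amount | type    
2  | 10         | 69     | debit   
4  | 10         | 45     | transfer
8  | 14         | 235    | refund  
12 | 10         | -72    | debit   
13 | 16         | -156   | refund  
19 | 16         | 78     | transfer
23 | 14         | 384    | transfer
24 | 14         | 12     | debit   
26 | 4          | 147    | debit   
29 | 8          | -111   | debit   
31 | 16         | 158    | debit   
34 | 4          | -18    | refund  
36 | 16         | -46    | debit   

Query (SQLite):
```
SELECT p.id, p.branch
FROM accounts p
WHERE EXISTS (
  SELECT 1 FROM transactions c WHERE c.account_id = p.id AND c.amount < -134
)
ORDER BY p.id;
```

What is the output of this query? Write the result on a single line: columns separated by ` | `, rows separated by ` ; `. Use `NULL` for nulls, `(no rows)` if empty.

16 | Cairo

For each accounts row, check whether any transactions with matching account_id has amount < -134.
Keep rows where that is true.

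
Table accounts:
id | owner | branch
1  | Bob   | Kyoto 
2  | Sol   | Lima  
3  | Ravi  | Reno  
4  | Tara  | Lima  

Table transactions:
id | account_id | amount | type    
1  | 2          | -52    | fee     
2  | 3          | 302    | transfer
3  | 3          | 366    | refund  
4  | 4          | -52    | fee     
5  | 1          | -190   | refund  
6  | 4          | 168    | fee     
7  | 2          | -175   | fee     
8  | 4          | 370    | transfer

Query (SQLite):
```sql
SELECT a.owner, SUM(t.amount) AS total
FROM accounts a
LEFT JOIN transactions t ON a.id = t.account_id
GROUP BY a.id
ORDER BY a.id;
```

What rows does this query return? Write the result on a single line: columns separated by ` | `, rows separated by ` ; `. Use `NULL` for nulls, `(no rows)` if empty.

Bob | -190 ; Sol | -227 ; Ravi | 668 ; Tara | 486

LEFT JOIN keeps every accounts row; unmatched ones get NULL for transactions columns.
Group by accounts.id and compute SUM(t.amount). SUM over an all-NULL group is NULL.
  1: ids {5} → SUM(t.amount)=-190
  2: ids {1, 7} → SUM(t.amount)=-227
  3: ids {2, 3} → SUM(t.amount)=668
  4: ids {4, 6, 8} → SUM(t.amount)=486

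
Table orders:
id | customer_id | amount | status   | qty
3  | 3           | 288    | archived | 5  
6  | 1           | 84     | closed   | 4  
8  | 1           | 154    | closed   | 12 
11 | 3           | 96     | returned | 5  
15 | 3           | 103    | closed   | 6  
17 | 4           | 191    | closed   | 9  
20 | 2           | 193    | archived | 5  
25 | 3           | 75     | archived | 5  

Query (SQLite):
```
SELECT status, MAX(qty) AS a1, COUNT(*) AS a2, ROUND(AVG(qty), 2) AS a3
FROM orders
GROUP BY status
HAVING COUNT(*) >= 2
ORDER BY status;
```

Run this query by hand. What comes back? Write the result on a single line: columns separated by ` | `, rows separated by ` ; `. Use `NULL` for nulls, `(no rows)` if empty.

archived | 5 | 3 | 5 ; closed | 12 | 4 | 7.75

Group orders by status.
Per group compute: MAX(qty), COUNT(*), ROUND(AVG(qty), 2).
HAVING: drop groups with fewer than 2 rows.
  archived: ids {3, 20, 25} → MAX(qty)=5, COUNT(*)=3, ROUND(AVG(qty), 2)=5
  closed: ids {6, 8, 15, 17} → MAX(qty)=12, COUNT(*)=4, ROUND(AVG(qty), 2)=7.75
  returned: ids {11} → MAX(qty)=5, COUNT(*)=1, ROUND(AVG(qty), 2)=5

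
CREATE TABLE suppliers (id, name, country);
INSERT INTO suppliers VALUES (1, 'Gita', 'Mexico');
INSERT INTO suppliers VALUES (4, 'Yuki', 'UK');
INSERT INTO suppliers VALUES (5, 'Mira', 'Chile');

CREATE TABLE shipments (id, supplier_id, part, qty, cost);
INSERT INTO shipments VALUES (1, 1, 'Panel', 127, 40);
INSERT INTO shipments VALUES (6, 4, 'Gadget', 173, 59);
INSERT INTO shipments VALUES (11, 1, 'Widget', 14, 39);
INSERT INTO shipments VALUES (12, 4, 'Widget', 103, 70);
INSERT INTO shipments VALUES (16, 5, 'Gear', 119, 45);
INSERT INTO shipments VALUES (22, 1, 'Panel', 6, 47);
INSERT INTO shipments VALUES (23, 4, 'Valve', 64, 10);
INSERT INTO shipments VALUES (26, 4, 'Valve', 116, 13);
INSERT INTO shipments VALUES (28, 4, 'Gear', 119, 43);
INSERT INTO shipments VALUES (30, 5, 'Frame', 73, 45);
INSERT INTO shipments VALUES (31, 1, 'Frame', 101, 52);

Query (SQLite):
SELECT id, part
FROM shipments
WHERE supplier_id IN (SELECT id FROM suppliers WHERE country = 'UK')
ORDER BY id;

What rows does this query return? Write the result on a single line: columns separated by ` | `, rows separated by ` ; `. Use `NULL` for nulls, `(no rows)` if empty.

6 | Gadget ; 12 | Widget ; 23 | Valve ; 26 | Valve ; 28 | Gear

Inner query: suppliers.id where country = 'UK'.
Outer: keep shipments rows whose supplier_id is in that set.
Inner query → {4}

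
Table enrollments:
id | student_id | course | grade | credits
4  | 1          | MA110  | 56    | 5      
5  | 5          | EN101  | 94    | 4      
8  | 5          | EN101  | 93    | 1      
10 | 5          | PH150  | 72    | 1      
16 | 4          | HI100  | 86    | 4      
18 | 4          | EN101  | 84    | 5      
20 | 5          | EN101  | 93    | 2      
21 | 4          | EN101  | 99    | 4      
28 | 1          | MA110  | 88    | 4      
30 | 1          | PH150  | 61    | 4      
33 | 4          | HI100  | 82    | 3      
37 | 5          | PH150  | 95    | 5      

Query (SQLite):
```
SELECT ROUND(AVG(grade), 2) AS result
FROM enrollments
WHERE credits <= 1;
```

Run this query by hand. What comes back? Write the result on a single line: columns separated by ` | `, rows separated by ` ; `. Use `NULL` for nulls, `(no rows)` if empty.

Rows where credits <= 1 → grade values: [93, 72].
AVG = 165 / 2 (rounded to 2 dp).

82.5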